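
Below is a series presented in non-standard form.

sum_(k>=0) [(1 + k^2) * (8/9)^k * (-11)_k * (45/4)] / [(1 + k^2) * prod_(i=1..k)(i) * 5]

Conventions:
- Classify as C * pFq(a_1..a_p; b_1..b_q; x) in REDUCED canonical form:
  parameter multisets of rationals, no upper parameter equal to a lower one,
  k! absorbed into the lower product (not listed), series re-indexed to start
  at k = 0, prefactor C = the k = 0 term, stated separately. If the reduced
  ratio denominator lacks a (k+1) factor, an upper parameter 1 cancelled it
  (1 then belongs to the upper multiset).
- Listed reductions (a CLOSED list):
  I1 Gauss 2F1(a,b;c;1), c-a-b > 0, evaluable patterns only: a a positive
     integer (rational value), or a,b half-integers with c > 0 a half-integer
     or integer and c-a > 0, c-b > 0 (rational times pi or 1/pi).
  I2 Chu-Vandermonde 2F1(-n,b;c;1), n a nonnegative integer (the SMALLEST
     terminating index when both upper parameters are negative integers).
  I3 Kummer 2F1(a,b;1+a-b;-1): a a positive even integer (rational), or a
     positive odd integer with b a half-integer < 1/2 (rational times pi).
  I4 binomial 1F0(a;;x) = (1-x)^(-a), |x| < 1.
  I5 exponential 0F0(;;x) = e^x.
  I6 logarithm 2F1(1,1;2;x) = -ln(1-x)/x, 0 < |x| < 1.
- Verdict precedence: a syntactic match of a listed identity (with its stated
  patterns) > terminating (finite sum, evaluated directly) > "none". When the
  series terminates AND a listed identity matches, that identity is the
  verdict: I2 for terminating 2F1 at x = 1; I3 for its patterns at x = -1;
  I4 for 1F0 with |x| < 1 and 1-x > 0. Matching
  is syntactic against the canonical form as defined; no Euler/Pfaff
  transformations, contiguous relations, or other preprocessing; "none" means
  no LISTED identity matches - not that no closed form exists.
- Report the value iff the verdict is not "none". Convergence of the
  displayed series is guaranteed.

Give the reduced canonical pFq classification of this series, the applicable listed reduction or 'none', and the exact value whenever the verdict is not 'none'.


Key step: from the first term 9/4: the product of the first k integers (prefactor 9/4) is k!.
Ratio: r(k) = (8/9) * (k-11) / [(k+1)] - rational in k, leading ratio (8/9); with t_0 = 9/4, classification follows.

This is 9/4 * 1F0(-11; -; 8/9) in reduced canonical form. Verdict at x = 8/9: binomial (I4) matches (the 1F0 binomial series: exponent 11, x = 8/9). Its exact value is 1/13947137604.


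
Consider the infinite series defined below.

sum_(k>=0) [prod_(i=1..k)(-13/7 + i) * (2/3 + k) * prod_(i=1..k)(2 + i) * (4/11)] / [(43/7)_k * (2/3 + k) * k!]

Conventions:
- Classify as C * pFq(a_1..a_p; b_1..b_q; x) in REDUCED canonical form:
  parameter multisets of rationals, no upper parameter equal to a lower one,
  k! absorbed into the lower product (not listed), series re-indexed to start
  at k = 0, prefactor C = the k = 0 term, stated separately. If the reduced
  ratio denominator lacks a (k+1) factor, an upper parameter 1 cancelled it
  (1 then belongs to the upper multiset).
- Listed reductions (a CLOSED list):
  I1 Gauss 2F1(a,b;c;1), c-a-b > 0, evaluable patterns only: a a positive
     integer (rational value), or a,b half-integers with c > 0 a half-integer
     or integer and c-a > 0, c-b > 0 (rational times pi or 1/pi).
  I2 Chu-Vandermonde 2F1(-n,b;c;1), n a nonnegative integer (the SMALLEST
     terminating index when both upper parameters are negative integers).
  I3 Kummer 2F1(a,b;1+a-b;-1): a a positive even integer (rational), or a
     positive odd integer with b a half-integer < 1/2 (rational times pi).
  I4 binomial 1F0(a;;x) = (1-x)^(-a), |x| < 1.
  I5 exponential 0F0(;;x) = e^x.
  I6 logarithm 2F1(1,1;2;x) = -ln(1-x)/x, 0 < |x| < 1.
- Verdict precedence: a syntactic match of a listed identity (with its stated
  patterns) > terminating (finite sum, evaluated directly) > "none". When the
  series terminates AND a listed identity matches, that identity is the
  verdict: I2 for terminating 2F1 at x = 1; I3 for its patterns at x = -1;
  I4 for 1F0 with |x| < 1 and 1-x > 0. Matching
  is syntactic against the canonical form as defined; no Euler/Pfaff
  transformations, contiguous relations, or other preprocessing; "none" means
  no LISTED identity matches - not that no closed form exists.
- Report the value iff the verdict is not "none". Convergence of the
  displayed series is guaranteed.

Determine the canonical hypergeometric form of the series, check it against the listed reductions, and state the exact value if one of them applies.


Prefactor 4/11, argument 1: 2F1 with upper {-6/7, 3} over lower {43/7}. Verdict: Gauss's theorem (I1) matches (x = 1: the Gamma ratio telescopes since c-a-b = 4 > 0 and a = 3 in Z>0). Value: 348/1715.

Key observation: t_0 being 4/11, the running product (prefactor 4/11) telescopes to a rising factorial.
Step ratio: r(k) = 1 * (k-6/7) (k+3) / [(k+43/7) (k+1)] - poly over poly, x = 1 from leading terms; C = 4/11 at k = 0.


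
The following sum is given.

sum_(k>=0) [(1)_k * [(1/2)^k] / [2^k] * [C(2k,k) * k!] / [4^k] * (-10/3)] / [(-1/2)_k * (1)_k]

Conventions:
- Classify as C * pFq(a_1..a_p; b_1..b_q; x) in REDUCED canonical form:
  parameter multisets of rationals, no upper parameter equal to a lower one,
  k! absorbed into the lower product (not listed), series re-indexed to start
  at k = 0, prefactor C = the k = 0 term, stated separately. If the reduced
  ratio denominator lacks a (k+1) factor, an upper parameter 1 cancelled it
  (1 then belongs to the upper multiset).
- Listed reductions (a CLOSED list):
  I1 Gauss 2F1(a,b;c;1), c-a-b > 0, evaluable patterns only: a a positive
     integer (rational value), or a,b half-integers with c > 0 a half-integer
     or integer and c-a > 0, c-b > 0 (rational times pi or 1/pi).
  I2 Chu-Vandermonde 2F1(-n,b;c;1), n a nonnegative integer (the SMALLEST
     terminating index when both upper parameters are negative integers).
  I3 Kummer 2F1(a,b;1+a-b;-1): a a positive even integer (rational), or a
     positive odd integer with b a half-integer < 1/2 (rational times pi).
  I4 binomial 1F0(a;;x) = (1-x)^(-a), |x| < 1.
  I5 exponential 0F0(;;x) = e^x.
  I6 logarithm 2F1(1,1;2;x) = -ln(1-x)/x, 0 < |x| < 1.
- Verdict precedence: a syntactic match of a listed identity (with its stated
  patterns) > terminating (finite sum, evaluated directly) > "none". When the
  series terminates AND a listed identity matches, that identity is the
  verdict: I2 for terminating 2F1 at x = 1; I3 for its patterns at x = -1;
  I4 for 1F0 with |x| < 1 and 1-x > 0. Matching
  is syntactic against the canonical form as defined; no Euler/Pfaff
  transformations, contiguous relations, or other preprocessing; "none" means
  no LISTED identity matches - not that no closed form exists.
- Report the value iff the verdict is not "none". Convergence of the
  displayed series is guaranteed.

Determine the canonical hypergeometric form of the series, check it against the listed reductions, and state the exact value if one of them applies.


Canonical form: C = -10/3 times 2F1 with upper {1/2, 1}, lower {-1/2}, x = 1/4. Verdict: none - at argument 1/4 the multisets {1/2, 1} ; {-1/2} match no listed identity.

First insight: x = (1/4) and the two k-th powers (prefactor -10/3) combine into one argument.
Term ratio: r(k) = (1/4) * (k+1/2) (k+1) / [(k-1/2) (k+1)] - rational in k, leading ratio (1/4); with t_0 = -10/3, classification follows.


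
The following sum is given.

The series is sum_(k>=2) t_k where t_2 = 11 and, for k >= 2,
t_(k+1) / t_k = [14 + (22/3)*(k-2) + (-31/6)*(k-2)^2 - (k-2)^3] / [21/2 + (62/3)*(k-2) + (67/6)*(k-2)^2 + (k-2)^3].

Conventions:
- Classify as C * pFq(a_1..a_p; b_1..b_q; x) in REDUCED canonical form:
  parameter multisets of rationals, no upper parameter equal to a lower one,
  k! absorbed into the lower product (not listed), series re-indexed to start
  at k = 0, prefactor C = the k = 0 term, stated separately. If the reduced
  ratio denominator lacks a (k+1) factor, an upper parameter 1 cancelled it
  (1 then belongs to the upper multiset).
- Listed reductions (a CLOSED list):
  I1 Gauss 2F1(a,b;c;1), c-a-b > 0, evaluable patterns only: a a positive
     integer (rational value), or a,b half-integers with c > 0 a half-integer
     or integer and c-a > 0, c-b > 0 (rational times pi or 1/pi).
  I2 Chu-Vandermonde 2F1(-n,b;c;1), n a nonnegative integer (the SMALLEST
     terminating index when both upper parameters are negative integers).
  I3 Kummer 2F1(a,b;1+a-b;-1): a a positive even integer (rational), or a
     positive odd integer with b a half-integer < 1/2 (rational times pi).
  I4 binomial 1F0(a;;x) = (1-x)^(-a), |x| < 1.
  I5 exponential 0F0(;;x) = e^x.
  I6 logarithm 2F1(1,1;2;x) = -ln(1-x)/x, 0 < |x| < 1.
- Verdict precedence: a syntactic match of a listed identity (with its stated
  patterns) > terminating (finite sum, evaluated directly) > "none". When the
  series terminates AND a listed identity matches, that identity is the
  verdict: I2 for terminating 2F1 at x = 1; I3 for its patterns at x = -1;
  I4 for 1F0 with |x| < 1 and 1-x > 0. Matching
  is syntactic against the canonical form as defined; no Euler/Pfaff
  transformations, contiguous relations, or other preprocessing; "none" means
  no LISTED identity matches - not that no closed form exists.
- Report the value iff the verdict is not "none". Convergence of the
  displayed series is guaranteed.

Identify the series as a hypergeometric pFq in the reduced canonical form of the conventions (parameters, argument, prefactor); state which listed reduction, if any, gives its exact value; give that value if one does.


Prefactor 11, argument -1: 2F1 with upper {-2, 6} over lower {9}. Verdict: Kummer's theorem (I3) applies (x = -1; c = 9 equals 1+a-b for upper {-2, 6}: listed pattern). Value: 154/5.

The tell: with t_0 = 11, the parameter 7/6 appears in both the upper and lower lists and cancels.
Term ratio: r(k) = (-1) * (k-2) (k+6) / [(k+9) (k+1)] - rational; roots negated = parameters, x = (-1), C = 11.


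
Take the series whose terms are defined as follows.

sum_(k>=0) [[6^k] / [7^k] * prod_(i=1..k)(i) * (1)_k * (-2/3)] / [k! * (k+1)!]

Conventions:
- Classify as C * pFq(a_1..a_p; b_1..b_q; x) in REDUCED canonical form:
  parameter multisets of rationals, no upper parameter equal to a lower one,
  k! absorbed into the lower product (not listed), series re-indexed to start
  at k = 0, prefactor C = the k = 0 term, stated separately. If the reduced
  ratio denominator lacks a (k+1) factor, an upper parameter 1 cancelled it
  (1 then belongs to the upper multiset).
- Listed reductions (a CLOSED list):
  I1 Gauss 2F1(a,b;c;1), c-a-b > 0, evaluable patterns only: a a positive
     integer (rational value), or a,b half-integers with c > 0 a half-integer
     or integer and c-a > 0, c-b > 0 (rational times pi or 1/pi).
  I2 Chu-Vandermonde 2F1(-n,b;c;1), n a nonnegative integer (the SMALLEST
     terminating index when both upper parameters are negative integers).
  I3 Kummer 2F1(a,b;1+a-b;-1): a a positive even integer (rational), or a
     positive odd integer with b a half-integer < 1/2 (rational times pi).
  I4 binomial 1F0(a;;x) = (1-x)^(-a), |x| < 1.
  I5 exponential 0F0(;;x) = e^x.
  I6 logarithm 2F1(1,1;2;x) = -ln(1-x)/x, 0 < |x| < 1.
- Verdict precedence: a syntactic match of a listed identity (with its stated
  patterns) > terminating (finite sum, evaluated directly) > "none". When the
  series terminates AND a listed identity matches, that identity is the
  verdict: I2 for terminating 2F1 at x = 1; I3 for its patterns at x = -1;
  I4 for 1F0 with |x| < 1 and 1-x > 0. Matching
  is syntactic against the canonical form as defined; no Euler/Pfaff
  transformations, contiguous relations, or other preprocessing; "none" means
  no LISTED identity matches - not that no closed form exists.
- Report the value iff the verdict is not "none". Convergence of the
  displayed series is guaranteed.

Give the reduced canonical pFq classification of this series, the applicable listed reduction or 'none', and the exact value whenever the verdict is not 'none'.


Classification (C = -2/3): 2F1 with upper {1, 1}, lower {2}, argument x = 6/7. Verdict: the logarithmic series (I6) applies (the logarithm: parameters (1,1;2), x = 6/7). Hence: (7/9) * ln(1/7).

Structural cue: from the first term -2/3: the running product (C = -2/3) telescopes to a rising factorial.
Term ratio: r(k) = (6/7) * (k+1) (k+1) / [(k+2) (k+1)] - rational; roots negated = parameters, x = (6/7), C = -2/3.


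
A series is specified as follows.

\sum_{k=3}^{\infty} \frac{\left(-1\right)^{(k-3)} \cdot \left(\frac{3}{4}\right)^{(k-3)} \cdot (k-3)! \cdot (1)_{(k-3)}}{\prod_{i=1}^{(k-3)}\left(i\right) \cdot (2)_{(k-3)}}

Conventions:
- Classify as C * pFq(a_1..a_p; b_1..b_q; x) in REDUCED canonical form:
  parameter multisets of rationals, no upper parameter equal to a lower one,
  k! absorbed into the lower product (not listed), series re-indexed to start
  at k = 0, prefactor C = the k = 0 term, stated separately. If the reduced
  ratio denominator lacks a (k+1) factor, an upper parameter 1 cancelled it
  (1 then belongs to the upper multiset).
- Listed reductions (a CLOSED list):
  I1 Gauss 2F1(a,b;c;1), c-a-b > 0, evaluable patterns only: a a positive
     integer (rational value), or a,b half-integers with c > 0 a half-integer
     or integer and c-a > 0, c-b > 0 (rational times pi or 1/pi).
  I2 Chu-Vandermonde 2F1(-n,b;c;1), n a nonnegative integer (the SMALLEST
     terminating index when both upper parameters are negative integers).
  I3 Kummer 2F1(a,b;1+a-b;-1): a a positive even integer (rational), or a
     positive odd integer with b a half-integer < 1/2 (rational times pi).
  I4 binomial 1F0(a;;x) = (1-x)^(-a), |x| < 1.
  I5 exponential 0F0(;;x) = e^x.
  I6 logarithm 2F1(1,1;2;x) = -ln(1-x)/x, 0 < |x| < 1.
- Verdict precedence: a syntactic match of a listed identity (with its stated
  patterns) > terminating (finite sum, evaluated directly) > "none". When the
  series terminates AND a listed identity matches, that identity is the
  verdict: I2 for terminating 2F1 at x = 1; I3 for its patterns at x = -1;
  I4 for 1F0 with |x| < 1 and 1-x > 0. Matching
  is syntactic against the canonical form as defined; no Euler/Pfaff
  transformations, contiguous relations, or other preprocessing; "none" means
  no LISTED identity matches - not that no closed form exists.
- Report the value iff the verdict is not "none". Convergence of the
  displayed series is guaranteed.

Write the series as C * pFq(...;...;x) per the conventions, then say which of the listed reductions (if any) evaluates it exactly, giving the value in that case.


First insight: x = -\frac{3}{4} and the (-1)^k factor (C = 1, x = -3/4) folds into the argument's sign.
Term ratio: r(k) = -\frac{3}{4} * (k+1) (k+1) / [(k+2) (k+1)] - poly over poly, x = -\frac{3}{4} from leading terms; C = 1 at k = 0.

Classification (C = 1): 2F1 with upper {1, 1}, lower {2}, argument x = -\frac{3}{4}. Verdict: logarithm (I6) fires (the logarithm: parameters (1,1;2), x = -\frac{3}{4}). Exact value: \frac{4}{3} \cdot \ln\left(\frac{7}{4}\right).


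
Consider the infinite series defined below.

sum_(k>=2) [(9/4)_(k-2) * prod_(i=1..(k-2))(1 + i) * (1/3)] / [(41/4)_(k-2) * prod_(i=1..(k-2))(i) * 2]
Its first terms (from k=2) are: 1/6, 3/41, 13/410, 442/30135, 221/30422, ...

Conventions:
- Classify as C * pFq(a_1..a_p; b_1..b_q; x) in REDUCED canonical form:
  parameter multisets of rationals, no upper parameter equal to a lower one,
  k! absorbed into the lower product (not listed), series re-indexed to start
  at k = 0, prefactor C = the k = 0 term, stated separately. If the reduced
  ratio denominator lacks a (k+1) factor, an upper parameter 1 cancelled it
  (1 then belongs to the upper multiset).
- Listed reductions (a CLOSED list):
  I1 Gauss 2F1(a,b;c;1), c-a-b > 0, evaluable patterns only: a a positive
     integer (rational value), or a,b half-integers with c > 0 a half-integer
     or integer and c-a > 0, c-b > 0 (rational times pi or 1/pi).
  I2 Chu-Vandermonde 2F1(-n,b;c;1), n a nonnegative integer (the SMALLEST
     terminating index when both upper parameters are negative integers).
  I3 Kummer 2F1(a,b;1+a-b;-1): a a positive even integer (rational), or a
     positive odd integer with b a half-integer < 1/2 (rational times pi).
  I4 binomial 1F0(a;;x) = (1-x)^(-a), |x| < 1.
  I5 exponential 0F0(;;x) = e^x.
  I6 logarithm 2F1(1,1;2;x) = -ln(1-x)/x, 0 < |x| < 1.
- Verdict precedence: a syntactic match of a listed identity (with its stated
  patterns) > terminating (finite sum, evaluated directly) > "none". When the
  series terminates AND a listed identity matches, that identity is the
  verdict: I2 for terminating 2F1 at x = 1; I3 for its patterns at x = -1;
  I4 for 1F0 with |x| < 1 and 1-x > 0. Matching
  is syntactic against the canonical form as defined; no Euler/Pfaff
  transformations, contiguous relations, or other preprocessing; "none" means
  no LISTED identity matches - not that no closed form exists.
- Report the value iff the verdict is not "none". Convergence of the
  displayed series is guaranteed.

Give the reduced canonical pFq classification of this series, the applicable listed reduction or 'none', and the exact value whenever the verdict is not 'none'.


First insight: from the first term 1/6: the running product (C = 1/6, x = 1) telescopes to a rising factorial.
Adjacent-term ratio: r(k) = 1 * (k+2) (k+9/4) / [(k+41/4) (k+1)] ; factor over Q: parameters, x = 1, and C = 1/6.

x = 1 here; the reduced form reads 2F1, upper {2, 9/4}, lower {41/4}, C = 1/6. Verdict: Gauss's theorem (I1) applies (x = 1: the Gamma ratio telescopes since c-a-b = 6 > 0 and a = 2 in Z>0). Value: 407/1344.


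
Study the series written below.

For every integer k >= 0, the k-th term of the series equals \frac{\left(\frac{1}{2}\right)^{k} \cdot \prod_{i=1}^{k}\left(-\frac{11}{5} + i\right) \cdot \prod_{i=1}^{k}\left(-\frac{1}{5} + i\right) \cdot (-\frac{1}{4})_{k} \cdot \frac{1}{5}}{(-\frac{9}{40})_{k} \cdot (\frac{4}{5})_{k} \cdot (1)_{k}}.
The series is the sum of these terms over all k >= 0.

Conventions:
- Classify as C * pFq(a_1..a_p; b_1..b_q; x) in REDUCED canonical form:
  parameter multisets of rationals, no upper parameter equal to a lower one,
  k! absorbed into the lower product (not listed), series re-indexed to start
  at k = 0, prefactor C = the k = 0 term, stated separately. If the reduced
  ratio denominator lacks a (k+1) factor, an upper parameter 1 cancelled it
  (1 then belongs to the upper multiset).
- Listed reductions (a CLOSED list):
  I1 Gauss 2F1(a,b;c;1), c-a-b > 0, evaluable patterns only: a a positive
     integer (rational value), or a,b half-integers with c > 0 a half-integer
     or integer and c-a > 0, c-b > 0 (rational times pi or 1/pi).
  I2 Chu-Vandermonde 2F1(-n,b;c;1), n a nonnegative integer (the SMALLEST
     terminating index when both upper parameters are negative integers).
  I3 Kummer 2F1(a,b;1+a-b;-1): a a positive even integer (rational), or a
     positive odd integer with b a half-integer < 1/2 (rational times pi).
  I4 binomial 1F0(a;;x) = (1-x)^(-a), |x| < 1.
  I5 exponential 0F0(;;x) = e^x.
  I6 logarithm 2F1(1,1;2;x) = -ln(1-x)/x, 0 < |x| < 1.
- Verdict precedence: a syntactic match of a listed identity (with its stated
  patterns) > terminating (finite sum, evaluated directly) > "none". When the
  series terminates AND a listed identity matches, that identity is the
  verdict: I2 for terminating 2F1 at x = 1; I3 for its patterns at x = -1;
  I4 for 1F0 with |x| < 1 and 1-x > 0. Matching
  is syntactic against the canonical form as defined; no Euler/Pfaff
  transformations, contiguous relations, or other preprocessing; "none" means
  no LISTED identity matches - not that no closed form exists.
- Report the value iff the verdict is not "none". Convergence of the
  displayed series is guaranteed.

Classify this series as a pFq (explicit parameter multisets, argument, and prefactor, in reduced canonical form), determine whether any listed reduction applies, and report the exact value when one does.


At argument \frac{1}{2}: a 2F1 with upper {-\frac{6}{5}, -\frac{1}{4}}, lower {-\frac{9}{40}}, scaled by C = \frac{1}{5}. Verdict: none - at argument \frac{1}{2} the multisets {-\frac{6}{5}, -\frac{1}{4}} ; {-\frac{9}{40}} match no listed identity.

First insight: with t_0 = \frac{1}{5}, (1)_k (prefactor 1/5) is k! itself.
Ratio: r(k) = \frac{1}{2} * (k-\frac{6}{5}) (k-\frac{1}{4}) / [(k-\frac{9}{40}) (k+1)] - rational; roots negated = parameters, x = \frac{1}{2}, C = \frac{1}{5}.


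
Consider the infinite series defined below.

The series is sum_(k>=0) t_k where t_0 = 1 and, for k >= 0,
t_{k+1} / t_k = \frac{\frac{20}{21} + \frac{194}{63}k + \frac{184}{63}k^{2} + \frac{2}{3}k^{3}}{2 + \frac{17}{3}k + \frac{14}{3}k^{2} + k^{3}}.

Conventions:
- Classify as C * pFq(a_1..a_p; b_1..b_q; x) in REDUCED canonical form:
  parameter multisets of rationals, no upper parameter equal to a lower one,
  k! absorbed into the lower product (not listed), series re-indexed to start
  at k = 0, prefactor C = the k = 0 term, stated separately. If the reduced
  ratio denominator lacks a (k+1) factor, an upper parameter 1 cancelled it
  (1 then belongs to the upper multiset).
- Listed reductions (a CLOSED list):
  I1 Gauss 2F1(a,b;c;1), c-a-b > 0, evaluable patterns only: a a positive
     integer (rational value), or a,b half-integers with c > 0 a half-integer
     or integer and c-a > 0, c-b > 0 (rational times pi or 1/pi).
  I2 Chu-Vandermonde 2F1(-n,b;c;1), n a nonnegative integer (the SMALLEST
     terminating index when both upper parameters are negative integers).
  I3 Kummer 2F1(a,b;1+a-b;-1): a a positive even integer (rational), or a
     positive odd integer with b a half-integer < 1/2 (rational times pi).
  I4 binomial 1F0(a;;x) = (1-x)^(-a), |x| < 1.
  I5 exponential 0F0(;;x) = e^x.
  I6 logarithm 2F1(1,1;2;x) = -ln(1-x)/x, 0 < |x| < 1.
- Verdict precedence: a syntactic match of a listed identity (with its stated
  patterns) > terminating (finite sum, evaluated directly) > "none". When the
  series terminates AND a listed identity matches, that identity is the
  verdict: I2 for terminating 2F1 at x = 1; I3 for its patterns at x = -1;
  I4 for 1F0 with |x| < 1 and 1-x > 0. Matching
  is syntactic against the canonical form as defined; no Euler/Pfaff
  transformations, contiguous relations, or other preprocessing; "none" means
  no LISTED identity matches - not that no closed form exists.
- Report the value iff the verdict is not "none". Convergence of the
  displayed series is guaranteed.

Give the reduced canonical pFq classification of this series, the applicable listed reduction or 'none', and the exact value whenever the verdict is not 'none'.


Reduced: x = \frac{2}{3}, 1F0, upper = {\frac{5}{7}}, lower = {-}, C = 1. Verdict: binomial (I4) matches (the 1F0 binomial series: exponent -5/7, x = \frac{2}{3}). Sum: \left(\frac{1}{3}\right)^{-\frac{5}{7}}.

First insight: from the first term 1: cancel k + 2/3 from the displayed ratio first; then prefactor 1.
Consecutive-term ratio: r(k) = \frac{2}{3} * (k+\frac{5}{7}) / [(k+1)] - poly over poly, x = \frac{2}{3} from leading terms; C = 1 at k = 0.


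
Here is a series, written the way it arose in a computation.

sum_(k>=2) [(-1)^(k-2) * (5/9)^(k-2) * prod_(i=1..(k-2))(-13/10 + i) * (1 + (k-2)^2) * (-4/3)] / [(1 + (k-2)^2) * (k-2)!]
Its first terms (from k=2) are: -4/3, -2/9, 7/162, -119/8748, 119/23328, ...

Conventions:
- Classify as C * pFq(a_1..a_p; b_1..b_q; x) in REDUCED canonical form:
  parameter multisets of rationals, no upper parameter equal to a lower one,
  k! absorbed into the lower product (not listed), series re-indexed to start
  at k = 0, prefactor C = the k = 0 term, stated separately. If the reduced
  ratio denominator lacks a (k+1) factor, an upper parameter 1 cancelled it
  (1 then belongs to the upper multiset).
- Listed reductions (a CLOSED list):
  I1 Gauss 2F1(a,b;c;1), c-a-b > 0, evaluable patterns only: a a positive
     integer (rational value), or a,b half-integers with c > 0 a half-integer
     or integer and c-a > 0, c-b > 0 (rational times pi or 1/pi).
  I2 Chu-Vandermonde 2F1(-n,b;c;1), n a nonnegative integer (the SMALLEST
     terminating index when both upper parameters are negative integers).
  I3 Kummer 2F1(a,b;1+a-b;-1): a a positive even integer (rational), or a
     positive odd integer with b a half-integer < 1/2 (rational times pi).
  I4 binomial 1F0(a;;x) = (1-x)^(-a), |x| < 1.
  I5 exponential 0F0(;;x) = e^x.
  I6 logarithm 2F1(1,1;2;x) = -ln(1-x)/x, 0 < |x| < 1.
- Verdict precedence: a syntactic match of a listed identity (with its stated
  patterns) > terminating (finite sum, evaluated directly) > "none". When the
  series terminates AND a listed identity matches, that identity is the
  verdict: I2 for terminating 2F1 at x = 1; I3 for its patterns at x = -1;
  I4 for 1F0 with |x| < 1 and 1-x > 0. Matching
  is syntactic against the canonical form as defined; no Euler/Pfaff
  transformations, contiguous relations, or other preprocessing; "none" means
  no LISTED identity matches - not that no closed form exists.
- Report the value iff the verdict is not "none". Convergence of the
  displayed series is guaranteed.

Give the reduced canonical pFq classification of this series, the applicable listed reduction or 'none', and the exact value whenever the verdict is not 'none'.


This is -4/3 * 1F0(-3/10; -; -5/9) in reduced canonical form. Verdict: this is the I4 binomial reduction (the 1F0 binomial series: exponent 3/10, x = -5/9). Value: (-4/3) * (14/9)^(3/10).

First insight: t_0 = -4/3 here, and the running product (C = -4/3) telescopes to a rising factorial.
Consecutive-term ratio: r(k) = (-5/9) * (k-3/10) / [(k+1)] - rational; roots negated = parameters, x = (-5/9), C = -4/3.


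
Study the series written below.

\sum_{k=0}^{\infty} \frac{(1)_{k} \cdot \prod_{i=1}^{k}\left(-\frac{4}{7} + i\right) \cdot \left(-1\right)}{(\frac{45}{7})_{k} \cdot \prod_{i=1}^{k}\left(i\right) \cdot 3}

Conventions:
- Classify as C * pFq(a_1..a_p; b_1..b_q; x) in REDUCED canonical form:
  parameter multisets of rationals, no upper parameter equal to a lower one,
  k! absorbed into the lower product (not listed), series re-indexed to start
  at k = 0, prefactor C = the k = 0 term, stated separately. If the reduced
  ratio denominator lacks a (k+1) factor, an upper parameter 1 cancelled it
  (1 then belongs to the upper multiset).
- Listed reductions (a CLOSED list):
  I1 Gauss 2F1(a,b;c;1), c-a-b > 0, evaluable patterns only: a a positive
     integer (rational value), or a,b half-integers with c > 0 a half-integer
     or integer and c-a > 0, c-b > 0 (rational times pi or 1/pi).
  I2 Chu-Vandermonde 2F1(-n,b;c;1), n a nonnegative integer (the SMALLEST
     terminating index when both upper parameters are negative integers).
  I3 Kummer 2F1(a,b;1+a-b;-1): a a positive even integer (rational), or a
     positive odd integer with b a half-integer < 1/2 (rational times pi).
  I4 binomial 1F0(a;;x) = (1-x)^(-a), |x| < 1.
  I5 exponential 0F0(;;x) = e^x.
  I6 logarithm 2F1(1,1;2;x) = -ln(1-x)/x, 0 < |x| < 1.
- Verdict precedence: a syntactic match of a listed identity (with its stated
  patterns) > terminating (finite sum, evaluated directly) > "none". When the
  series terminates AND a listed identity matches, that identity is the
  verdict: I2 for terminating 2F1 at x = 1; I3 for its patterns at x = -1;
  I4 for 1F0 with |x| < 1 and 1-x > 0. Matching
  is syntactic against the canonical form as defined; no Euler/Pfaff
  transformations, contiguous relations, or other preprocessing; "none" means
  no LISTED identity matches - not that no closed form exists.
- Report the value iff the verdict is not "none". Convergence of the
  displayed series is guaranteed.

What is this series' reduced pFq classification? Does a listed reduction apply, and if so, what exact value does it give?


At argument 1: a 2F1 with upper {\frac{3}{7}, 1}, lower {\frac{45}{7}}, scaled by C = -\frac{1}{3}. Verdict (x = 1): the Gauss summation I1 applies (x = 1: the Gamma ratio telescopes since c-a-b = 5 > 0 and a = 1 in Z>0). Sum: -\frac{38}{105}.

Key observation: t_0 being -\frac{1}{3}, the product of the first k integers (C = -1/3, x = 1) is k!.
Consecutive-term ratio: r(k) = 1 * (k+\frac{3}{7}) (k+1) / [(k+\frac{45}{7}) (k+1)] ; factor over Q: parameters, x = 1, and C = -\frac{1}{3}.


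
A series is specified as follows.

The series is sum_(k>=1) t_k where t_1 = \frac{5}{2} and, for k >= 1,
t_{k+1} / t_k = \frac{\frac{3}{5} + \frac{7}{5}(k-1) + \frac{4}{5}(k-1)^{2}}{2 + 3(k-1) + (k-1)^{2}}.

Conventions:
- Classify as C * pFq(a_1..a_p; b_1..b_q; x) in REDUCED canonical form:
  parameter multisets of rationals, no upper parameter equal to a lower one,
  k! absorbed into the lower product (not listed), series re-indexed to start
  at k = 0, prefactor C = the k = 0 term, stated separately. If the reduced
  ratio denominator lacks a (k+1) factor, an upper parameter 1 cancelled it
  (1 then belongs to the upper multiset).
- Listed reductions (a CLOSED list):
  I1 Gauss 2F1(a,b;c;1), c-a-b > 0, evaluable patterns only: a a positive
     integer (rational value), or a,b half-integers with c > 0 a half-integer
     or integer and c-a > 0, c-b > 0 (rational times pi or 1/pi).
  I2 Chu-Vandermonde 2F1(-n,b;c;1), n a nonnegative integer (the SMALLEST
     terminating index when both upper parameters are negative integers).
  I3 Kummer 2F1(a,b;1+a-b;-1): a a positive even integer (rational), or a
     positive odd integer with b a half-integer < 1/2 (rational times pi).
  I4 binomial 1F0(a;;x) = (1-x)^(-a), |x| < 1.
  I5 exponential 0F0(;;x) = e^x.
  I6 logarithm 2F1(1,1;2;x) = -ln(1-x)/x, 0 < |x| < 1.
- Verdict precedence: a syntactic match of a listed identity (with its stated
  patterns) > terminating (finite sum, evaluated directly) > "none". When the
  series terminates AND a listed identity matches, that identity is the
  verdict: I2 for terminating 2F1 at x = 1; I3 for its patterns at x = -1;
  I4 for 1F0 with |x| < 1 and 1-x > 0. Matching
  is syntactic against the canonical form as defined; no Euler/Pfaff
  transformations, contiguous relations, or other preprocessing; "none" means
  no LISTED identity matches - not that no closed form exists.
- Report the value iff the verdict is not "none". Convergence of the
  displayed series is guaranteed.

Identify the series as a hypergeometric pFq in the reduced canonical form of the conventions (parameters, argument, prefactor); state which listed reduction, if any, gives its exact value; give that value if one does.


x = \frac{4}{5} here; the reduced form reads 2F1, upper {\frac{3}{4}, 1}, lower {2}, C = \frac{5}{2}. Verdict: none - this 2F1 at x = \frac{4}{5} matches no listed pattern, and upper {\frac{3}{4}, 1} holds no stopper.

The tell: with t_0 = \frac{5}{2}, roots of the ratio polynomials (C = 5/2) are the negated parameters.
Ratio: r(k) = \frac{4}{5} * (k+\frac{3}{4}) (k+1) / [(k+2) (k+1)] - rational in k. x = \frac{4}{5}; t_0 = \frac{5}{2}; negate the roots.


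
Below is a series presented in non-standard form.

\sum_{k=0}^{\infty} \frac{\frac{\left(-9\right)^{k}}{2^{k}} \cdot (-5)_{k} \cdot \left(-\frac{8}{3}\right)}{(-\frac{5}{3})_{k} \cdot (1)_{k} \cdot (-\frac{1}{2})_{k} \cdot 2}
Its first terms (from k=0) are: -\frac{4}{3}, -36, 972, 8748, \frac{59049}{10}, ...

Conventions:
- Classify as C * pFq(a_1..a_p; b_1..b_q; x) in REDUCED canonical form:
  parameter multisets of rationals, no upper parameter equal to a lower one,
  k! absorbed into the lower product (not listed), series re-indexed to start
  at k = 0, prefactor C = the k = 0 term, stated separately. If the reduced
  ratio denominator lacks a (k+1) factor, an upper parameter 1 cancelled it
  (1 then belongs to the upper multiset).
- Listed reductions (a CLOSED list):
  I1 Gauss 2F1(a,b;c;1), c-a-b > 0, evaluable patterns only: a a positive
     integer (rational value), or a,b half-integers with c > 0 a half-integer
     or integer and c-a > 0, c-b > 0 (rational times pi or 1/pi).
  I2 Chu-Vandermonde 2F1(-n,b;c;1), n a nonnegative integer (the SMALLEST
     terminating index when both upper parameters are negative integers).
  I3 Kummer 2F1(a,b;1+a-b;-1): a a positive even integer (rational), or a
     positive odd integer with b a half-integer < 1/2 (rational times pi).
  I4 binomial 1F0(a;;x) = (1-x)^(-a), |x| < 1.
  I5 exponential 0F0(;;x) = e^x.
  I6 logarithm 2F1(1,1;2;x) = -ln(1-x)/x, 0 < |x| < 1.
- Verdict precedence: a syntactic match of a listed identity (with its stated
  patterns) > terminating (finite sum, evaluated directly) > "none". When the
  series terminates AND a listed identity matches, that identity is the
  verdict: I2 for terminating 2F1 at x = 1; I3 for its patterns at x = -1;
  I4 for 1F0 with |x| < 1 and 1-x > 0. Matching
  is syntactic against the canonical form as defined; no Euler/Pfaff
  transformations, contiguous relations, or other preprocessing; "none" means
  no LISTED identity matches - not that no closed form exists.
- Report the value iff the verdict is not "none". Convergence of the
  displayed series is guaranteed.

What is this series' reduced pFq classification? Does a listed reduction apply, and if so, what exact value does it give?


Classification (C = -\frac{4}{3}): 1F2 with upper {-5}, lower {-\frac{5}{3}, -\frac{1}{2}}, argument x = -\frac{9}{2}. Verdict: terminating. With -5 upstairs the series is a 6-term polynomial sum; evaluated term by term. Exact value: \frac{59675792}{3675}.

Key step: with t_0 = -\frac{4}{3}, the constant factors (C = -4/3) combine into one prefactor.
Ratio: r(k) = -\frac{9}{2} * (k-5) / [(k-\frac{5}{3}) (k-\frac{1}{2}) (k+1)] ; factor over Q: parameters, x = -\frac{9}{2}, and C = -\frac{4}{3}.


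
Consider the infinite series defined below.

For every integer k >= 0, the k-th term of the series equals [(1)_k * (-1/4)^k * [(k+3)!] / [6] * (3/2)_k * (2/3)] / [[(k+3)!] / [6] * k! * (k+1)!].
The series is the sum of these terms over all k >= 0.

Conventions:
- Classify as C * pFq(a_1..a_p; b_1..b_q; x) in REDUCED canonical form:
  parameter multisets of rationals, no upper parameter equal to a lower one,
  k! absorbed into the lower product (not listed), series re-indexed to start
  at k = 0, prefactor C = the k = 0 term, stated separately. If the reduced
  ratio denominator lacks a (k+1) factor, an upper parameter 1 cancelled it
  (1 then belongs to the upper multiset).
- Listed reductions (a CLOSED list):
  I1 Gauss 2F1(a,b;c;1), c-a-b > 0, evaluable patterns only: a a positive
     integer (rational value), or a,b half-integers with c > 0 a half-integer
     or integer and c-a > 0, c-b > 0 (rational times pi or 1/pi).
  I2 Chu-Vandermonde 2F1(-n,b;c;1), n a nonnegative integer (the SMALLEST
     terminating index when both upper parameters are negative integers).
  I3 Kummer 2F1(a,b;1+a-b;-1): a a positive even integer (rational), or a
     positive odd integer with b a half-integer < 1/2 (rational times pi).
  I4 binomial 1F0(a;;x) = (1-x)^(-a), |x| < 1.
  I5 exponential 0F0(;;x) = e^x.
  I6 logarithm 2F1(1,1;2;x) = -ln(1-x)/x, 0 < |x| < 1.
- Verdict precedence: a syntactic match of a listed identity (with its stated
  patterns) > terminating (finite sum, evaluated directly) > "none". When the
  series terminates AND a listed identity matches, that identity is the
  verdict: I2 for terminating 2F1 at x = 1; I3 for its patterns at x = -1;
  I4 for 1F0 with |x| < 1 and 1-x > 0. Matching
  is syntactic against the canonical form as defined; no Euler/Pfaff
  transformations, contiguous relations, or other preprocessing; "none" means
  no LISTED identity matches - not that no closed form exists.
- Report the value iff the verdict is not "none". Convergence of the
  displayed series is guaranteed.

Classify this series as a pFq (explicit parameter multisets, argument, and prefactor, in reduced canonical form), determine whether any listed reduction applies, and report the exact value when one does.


Prefactor 2/3, argument -1/4: 2F1 with upper {1, 3/2} over lower {2}. Verdict: none (x = -1/4): each listed identity misses the multisets {1, 3/2} ; {2}.

Structural cue: x = (-1/4) and the denominator's factorial ratio (C = 2/3) is a lower Pochhammer.
Step ratio: r(k) = (-1/4) * (k+1) (k+3/2) / [(k+2) (k+1)] - poly over poly, x = (-1/4) from leading terms; C = 2/3 at k = 0.


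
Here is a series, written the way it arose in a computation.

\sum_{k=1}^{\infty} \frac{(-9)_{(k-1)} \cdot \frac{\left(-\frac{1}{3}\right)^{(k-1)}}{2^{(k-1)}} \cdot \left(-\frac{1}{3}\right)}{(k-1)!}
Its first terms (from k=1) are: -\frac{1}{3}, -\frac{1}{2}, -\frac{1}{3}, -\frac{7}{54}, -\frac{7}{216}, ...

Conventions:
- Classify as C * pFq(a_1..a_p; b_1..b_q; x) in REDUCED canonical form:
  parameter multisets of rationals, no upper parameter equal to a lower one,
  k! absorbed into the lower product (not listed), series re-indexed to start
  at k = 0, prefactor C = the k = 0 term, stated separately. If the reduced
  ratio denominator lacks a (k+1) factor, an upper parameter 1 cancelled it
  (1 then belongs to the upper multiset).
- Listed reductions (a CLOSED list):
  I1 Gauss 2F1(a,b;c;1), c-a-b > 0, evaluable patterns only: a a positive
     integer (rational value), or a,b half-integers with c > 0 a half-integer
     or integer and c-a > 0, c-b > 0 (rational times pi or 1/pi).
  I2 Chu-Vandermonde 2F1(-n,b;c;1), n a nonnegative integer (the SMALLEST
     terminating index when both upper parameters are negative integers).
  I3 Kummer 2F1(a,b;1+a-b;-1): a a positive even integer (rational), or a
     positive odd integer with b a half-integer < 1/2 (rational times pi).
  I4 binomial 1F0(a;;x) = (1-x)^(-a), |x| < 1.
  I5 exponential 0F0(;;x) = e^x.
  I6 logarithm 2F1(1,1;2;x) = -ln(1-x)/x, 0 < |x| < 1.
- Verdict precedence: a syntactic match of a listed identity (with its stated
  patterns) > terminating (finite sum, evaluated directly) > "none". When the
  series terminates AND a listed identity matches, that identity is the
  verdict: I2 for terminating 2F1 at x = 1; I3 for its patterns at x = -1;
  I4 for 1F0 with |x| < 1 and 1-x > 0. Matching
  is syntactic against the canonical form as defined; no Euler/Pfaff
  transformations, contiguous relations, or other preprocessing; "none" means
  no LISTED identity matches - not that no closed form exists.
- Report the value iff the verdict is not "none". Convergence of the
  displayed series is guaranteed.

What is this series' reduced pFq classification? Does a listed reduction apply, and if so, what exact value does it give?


x = -\frac{1}{6} here; the reduced form reads 1F0, upper {-9}, lower {-}, C = -\frac{1}{3}. Verdict: this is binomial (I4) (the 1F0 binomial series: exponent 9, x = -\frac{1}{6}). Exact value: -\frac{40353607}{30233088}.

Structural cue: x = -\frac{1}{6} and the two k-th powers (C = -1/3) combine into one argument.
Consecutive-term ratio: r(k) = -\frac{1}{6} * (k-9) / [(k+1)] - rational in k, leading ratio -\frac{1}{6}; with t_0 = -\frac{1}{3}, classification follows.


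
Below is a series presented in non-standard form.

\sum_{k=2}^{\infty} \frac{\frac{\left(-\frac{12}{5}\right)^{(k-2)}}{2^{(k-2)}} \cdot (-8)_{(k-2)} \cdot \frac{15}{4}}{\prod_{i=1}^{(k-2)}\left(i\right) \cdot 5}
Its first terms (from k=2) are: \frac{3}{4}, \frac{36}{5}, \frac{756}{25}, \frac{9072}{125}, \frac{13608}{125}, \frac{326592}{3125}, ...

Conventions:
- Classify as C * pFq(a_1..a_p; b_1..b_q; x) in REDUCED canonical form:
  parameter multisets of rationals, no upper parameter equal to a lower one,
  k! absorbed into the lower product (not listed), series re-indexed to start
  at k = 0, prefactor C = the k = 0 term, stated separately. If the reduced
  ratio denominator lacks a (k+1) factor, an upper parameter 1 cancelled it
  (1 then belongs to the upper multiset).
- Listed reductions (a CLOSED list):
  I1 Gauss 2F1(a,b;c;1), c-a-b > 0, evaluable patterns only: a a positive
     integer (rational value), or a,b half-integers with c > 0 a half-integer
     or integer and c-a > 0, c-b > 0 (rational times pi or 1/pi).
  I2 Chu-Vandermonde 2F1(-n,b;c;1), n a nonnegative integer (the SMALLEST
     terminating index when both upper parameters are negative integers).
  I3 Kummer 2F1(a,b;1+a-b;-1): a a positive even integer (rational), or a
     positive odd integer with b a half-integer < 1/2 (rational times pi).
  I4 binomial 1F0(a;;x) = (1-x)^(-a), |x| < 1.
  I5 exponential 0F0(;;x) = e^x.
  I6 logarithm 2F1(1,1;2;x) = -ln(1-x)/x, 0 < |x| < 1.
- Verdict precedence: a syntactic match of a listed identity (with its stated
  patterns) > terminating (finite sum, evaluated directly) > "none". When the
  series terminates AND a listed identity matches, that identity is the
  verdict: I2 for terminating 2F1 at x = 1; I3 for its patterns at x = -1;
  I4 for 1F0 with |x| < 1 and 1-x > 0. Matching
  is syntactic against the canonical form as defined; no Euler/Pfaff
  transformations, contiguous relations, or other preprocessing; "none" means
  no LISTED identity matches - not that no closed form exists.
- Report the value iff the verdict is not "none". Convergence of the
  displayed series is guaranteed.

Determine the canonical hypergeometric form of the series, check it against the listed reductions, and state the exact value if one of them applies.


This is \frac{3}{4} * 1F0(-8; -; -\frac{6}{5}) in reduced canonical form. Verdict: terminating at k = 8: the factor (-8)_k kills every later term; summing the 9 survivors is exact. Its exact value is \frac{643076643}{1562500}.

Key step: t_0 being \frac{3}{4}, the constant factors (C = 3/4) combine into one prefactor.
Step ratio: r(k) = -\frac{6}{5} * (k-8) / [(k+1)] - rational; roots negated = parameters, x = -\frac{6}{5}, C = \frac{3}{4}.
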